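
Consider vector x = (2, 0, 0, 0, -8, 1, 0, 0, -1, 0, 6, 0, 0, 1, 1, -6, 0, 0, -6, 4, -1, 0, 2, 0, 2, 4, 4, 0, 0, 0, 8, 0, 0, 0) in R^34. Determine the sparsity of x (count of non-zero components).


Non-zero positions: [0, 4, 5, 8, 10, 13, 14, 15, 18, 19, 20, 22, 24, 25, 26, 30].
Sparsity = 16.

16


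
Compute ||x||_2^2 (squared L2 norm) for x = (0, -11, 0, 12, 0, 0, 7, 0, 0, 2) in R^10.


Non-zero entries: [(1, -11), (3, 12), (6, 7), (9, 2)]
Squares: [121, 144, 49, 4]
||x||_2^2 = sum = 318.

318


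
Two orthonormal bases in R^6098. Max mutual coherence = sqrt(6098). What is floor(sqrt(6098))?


78^2 = 6084 <= 6098 < 6241 = 79^2, so 78 <= sqrt(6098) < 79.
floor(sqrt(6098)) = 78.

78


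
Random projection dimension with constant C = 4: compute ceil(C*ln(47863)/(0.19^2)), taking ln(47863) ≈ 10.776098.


ln(47863) ≈ 10.776098.
eps^2 = 0.19^2 = 0.0361.
C*ln(N)/eps^2 ≈ 4*10.776098/0.0361 ≈ 1194.0275.
m = ceil(1194.0275) = 1195.

1195


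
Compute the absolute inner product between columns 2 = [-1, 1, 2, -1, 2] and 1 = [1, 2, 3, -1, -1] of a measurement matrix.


Inner product: -1*1 + 1*2 + 2*3 + -1*-1 + 2*-1
Products: [-1, 2, 6, 1, -2]
Sum = 6.
|dot| = 6.

6


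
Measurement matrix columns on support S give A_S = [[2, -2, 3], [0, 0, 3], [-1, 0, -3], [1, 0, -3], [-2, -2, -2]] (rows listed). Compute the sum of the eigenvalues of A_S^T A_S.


Sum of eigenvalues of A_S^T A_S = trace(A_S^T A_S) = sum of squared column norms of A_S.
A_S^T A_S diagonal: [10, 8, 40].
trace = 10 + 8 + 40 = 58.

58


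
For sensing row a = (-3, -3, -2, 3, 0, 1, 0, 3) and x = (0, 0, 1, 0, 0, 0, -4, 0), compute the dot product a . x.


Non-zero terms: ['-2*1', '0*-4']
Products: [-2, 0]
y = sum = -2.

-2


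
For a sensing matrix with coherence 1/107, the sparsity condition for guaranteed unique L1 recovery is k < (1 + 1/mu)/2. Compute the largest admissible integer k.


1/mu = 107.
1 + 1/mu = 108.
(1 + 1/mu)/2 = 54 is an integer and the inequality is strict, so k_max = 54 - 1 = 53.

53


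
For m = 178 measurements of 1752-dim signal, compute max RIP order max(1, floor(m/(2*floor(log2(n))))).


floor(log2(1752)) = 10.
2*10 = 20.
m/(2*floor(log2(n))) = 178/20 ≈ 8.9.
floor = 8.
k = max(1, 8) = 8.

8


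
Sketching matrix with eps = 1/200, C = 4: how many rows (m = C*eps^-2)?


1/eps = 200.
(1/eps)^2 = 40000.
m = 4*40000 = 160000.

160000


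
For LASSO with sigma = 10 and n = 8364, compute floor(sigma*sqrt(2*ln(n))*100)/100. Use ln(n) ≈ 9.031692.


ln(8364) ≈ 9.031692.
2*ln(n) ≈ 18.063384.
sqrt(2*ln(n)) ≈ sqrt(18.063384) ≈ 4.250104.
lambda ≈ 10*4.250104 = 42.50104.
floor(lambda*100)/100 = 42.50.

42.50


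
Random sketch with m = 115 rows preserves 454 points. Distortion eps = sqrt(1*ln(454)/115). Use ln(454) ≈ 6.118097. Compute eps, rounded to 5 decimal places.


ln(454) ≈ 6.118097.
1*ln(N)/m ≈ 1*6.118097/115 ≈ 0.05320084.
eps = sqrt(0.05320084) ≈ 0.2306531 ≈ 0.23065.

0.23065


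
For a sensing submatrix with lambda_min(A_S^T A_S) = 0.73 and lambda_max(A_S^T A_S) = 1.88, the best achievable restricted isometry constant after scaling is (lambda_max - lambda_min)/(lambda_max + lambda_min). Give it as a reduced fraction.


lambda_max - lambda_min = 1.88 - 0.73 = 1.15.
lambda_max + lambda_min = 1.88 + 0.73 = 2.61.
delta = 1.15/2.61 = 115/261.

115/261


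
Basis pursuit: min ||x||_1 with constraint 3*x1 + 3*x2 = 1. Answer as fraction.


Axis intercepts:
  x1 = 1/3, x2 = 0: L1 = 1/3
  x1 = 0, x2 = 1/3: L1 = 1/3
x* = (1/3, 0)
||x*||_1 = 1/3.

1/3


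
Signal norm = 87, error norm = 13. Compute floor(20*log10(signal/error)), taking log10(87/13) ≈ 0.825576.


||x||/||e|| = 87/13.
log10(87/13) ≈ 0.825576.
20*log10(||x||/||e||) ≈ 20*0.825576 = 16.51152.
floor(16.51152) = 16.

16


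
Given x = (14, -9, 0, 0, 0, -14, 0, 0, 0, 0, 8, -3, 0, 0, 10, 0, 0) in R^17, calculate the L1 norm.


Non-zero entries: [(0, 14), (1, -9), (5, -14), (10, 8), (11, -3), (14, 10)]
Absolute values: [14, 9, 14, 8, 3, 10]
||x||_1 = sum = 58.

58


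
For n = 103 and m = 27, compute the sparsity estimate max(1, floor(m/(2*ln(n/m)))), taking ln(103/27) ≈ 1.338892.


n/m = 103/27.
ln(n/m) ≈ 1.338892.
2*ln(n/m) ≈ 2.677784.
m/(2*ln(n/m)) ≈ 27/2.677784 ≈ 10.083.
floor = 10.
k_max = max(1, 10) = 10.

10


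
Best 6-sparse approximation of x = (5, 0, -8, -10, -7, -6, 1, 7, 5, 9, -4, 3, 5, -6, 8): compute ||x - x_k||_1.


Sorted |x_i| descending: [10, 9, 8, 8, 7, 7, 6, 6, 5, 5, 5, 4, 3, 1, 0]
Keep top 6: [10, 9, 8, 8, 7, 7]
Tail entries: [6, 6, 5, 5, 5, 4, 3, 1, 0]
L1 error = sum of tail = 35.

35


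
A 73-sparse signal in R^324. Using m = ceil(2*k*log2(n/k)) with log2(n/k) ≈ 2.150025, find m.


log2(n/k) = log2(324/73) ≈ 2.150025.
2*k*log2(n/k) ≈ 2*73*2.150025 = 313.90365.
m = ceil(313.90365) = 314.

314


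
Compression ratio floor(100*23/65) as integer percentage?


100*m/n = 100*23/65 ≈ 35.3846.
floor = 35.

35


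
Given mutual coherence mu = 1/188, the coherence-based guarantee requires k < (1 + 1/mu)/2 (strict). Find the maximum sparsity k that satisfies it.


1/mu = 188.
1 + 1/mu = 189.
(1 + 1/mu)/2 = 94.5 is not an integer, so k_max = floor(94.5) = 94.

94


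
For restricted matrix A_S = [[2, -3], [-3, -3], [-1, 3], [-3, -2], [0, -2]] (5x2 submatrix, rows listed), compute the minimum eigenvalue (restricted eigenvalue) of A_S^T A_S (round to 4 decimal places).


A_S^T A_S = [[23, 6], [6, 35]].
trace = 58.
det = 769.
disc = trace^2 - 4*det = 3364 - 4*769 = 288.
sqrt(288) ≈ 16.970563.
lam_min = (58 - sqrt(288))/2 ≈ (58 - 16.970563)/2 = 20.5147185 ≈ 20.5147.

20.5147


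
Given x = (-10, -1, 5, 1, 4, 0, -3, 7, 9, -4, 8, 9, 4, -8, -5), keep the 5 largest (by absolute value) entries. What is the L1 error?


Sorted |x_i| descending: [10, 9, 9, 8, 8, 7, 5, 5, 4, 4, 4, 3, 1, 1, 0]
Keep top 5: [10, 9, 9, 8, 8]
Tail entries: [7, 5, 5, 4, 4, 4, 3, 1, 1, 0]
L1 error = sum of tail = 34.

34


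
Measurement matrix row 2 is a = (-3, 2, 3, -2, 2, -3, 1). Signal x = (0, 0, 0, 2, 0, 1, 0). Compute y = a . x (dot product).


Non-zero terms: ['-2*2', '-3*1']
Products: [-4, -3]
y = sum = -7.

-7


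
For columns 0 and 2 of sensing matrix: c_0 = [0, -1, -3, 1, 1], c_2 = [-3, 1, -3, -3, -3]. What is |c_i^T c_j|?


Inner product: 0*-3 + -1*1 + -3*-3 + 1*-3 + 1*-3
Products: [0, -1, 9, -3, -3]
Sum = 2.
|dot| = 2.

2


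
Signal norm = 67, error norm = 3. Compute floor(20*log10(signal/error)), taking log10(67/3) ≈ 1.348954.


||x||/||e|| = 67/3.
log10(67/3) ≈ 1.348954.
20*log10(||x||/||e||) ≈ 20*1.348954 = 26.97908.
floor(26.97908) = 26.

26


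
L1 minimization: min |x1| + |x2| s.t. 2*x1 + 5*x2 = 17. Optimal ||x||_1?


Axis intercepts:
  x1 = 17/2, x2 = 0: L1 = 17/2
  x1 = 0, x2 = 17/5: L1 = 17/5
x* = (0, 17/5)
||x*||_1 = 17/5.

17/5


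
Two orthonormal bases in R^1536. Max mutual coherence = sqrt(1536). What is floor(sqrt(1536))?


39^2 = 1521 <= 1536 < 1600 = 40^2, so 39 <= sqrt(1536) < 40.
floor(sqrt(1536)) = 39.

39


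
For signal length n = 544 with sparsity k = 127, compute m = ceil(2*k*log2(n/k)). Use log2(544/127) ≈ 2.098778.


log2(n/k) = log2(544/127) ≈ 2.098778.
2*k*log2(n/k) ≈ 2*127*2.098778 = 533.089612.
m = ceil(533.089612) = 534.

534


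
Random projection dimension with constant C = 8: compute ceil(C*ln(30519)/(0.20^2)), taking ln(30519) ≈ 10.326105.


ln(30519) ≈ 10.326105.
eps^2 = 0.20^2 = 0.04.
C*ln(N)/eps^2 ≈ 8*10.326105/0.04 ≈ 2065.221.
m = ceil(2065.221) = 2066.

2066


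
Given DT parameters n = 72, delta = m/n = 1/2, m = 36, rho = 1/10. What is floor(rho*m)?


m = 1/2*72 = 36.
rho = 1/10.
rho*m = 1/10*36 = 3.6.
k = floor(3.6) = 3.

3


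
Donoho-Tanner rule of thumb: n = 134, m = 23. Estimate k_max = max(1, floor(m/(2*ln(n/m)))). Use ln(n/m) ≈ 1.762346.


n/m = 134/23.
ln(n/m) ≈ 1.762346.
2*ln(n/m) ≈ 3.524692.
m/(2*ln(n/m)) ≈ 23/3.524692 ≈ 6.5254.
floor = 6.
k_max = max(1, 6) = 6.

6


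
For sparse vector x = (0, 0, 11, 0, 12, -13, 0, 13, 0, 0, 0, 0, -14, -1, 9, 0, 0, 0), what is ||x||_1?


Non-zero entries: [(2, 11), (4, 12), (5, -13), (7, 13), (12, -14), (13, -1), (14, 9)]
Absolute values: [11, 12, 13, 13, 14, 1, 9]
||x||_1 = sum = 73.

73


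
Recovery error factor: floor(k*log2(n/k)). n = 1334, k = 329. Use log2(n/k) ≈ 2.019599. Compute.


log2(n/k) = log2(1334/329) ≈ 2.019599.
k*log2(n/k) ≈ 329*2.019599 = 664.448071.
floor(664.448071) = 664.

664


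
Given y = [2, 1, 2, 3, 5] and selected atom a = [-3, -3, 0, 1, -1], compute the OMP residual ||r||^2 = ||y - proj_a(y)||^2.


a^T a = 20.
a^T y = -11.
coeff = -11/20 = -11/20.
||r||^2 = 739/20.

739/20


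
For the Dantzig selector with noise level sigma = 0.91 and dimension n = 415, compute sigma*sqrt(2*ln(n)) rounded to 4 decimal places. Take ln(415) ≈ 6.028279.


ln(415) ≈ 6.028279.
2*ln(n) ≈ 12.056558.
sqrt(2*ln(n)) ≈ sqrt(12.056558) ≈ 3.472255.
threshold ≈ 0.91*3.472255 = 3.15975205 ≈ 3.1598.

3.1598


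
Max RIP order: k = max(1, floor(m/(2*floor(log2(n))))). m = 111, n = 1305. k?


floor(log2(1305)) = 10.
2*10 = 20.
m/(2*floor(log2(n))) = 111/20 ≈ 5.55.
floor = 5.
k = max(1, 5) = 5.

5


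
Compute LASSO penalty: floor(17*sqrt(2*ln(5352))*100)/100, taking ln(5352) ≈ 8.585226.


ln(5352) ≈ 8.585226.
2*ln(n) ≈ 17.170452.
sqrt(2*ln(n)) ≈ sqrt(17.170452) ≈ 4.143724.
lambda ≈ 17*4.143724 = 70.443308.
floor(lambda*100)/100 = 70.44.

70.44


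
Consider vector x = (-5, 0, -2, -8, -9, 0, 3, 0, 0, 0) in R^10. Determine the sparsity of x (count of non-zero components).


Non-zero positions: [0, 2, 3, 4, 6].
Sparsity = 5.

5


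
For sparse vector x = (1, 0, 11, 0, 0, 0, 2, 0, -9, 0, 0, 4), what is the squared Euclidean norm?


Non-zero entries: [(0, 1), (2, 11), (6, 2), (8, -9), (11, 4)]
Squares: [1, 121, 4, 81, 16]
||x||_2^2 = sum = 223.

223


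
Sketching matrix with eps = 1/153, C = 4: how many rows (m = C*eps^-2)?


1/eps = 153.
(1/eps)^2 = 23409.
m = 4*23409 = 93636.

93636


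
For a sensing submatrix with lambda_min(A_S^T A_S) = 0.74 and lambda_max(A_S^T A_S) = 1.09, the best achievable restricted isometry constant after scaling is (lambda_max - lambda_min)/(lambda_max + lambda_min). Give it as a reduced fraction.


lambda_max - lambda_min = 1.09 - 0.74 = 0.35.
lambda_max + lambda_min = 1.09 + 0.74 = 1.83.
delta = 0.35/1.83 = 35/183.

35/183


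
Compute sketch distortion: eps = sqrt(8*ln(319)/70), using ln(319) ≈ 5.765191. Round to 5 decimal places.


ln(319) ≈ 5.765191.
8*ln(N)/m ≈ 8*5.765191/70 ≈ 0.65887897.
eps = sqrt(0.65887897) ≈ 0.8117136 ≈ 0.81171.

0.81171


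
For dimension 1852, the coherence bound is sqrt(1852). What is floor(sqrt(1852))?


43^2 = 1849 <= 1852 < 1936 = 44^2, so 43 <= sqrt(1852) < 44.
floor(sqrt(1852)) = 43.

43


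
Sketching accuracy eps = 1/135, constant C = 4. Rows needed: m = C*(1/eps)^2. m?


1/eps = 135.
(1/eps)^2 = 18225.
m = 4*18225 = 72900.

72900


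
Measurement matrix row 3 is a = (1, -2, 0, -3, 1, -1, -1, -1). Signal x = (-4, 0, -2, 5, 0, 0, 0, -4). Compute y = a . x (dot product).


Non-zero terms: ['1*-4', '0*-2', '-3*5', '-1*-4']
Products: [-4, 0, -15, 4]
y = sum = -15.

-15


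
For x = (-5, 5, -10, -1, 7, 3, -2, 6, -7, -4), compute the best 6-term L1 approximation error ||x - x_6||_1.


Sorted |x_i| descending: [10, 7, 7, 6, 5, 5, 4, 3, 2, 1]
Keep top 6: [10, 7, 7, 6, 5, 5]
Tail entries: [4, 3, 2, 1]
L1 error = sum of tail = 10.

10


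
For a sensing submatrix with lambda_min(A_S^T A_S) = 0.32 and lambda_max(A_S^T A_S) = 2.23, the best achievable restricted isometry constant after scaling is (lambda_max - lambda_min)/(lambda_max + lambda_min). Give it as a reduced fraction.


lambda_max - lambda_min = 2.23 - 0.32 = 1.91.
lambda_max + lambda_min = 2.23 + 0.32 = 2.55.
delta = 1.91/2.55 = 191/255.

191/255


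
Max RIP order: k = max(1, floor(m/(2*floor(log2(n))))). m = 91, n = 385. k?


floor(log2(385)) = 8.
2*8 = 16.
m/(2*floor(log2(n))) = 91/16 ≈ 5.6875.
floor = 5.
k = max(1, 5) = 5.

5


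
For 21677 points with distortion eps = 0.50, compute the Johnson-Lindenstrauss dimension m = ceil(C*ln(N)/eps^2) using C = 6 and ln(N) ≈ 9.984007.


ln(21677) ≈ 9.984007.
eps^2 = 0.50^2 = 0.25.
C*ln(N)/eps^2 ≈ 6*9.984007/0.25 ≈ 239.6162.
m = ceil(239.6162) = 240.

240


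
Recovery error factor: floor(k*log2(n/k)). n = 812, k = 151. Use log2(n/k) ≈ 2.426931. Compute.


log2(n/k) = log2(812/151) ≈ 2.426931.
k*log2(n/k) ≈ 151*2.426931 = 366.466581.
floor(366.466581) = 366.

366


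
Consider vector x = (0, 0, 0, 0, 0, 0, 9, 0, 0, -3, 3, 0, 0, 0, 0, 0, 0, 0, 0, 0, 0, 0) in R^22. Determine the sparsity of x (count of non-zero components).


Non-zero positions: [6, 9, 10].
Sparsity = 3.

3


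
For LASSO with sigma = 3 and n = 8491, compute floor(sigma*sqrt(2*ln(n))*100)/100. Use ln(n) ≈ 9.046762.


ln(8491) ≈ 9.046762.
2*ln(n) ≈ 18.093524.
sqrt(2*ln(n)) ≈ sqrt(18.093524) ≈ 4.253648.
lambda ≈ 3*4.253648 = 12.760944.
floor(lambda*100)/100 = 12.76.

12.76


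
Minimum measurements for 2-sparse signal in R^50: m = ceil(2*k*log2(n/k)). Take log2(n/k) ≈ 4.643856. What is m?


log2(n/k) = log2(50/2) ≈ 4.643856.
2*k*log2(n/k) ≈ 2*2*4.643856 = 18.575424.
m = ceil(18.575424) = 19.

19


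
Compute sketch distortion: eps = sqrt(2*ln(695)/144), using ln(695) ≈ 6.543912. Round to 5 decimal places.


ln(695) ≈ 6.543912.
2*ln(N)/m ≈ 2*6.543912/144 ≈ 0.09088767.
eps = sqrt(0.09088767) ≈ 0.3014758 ≈ 0.30148.

0.30148


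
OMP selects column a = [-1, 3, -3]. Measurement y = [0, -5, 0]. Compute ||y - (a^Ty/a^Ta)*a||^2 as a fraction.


a^T a = 19.
a^T y = -15.
coeff = -15/19 = -15/19.
||r||^2 = 250/19.

250/19


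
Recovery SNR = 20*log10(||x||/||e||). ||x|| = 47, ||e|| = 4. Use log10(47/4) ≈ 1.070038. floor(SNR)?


||x||/||e|| = 47/4.
log10(47/4) ≈ 1.070038.
20*log10(||x||/||e||) ≈ 20*1.070038 = 21.40076.
floor(21.40076) = 21.

21


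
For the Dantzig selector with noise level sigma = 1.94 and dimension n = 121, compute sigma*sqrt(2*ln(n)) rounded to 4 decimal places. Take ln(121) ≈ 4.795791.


ln(121) ≈ 4.795791.
2*ln(n) ≈ 9.591582.
sqrt(2*ln(n)) ≈ sqrt(9.591582) ≈ 3.097028.
threshold ≈ 1.94*3.097028 = 6.00823432 ≈ 6.0082.

6.0082


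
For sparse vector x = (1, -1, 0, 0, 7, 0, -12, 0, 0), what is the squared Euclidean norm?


Non-zero entries: [(0, 1), (1, -1), (4, 7), (6, -12)]
Squares: [1, 1, 49, 144]
||x||_2^2 = sum = 195.

195


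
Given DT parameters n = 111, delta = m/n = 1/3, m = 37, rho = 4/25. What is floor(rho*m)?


m = 1/3*111 = 37.
rho = 4/25.
rho*m = 4/25*37 = 5.92.
k = floor(5.92) = 5.

5


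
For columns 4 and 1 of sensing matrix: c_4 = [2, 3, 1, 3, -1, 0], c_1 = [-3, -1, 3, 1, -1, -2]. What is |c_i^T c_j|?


Inner product: 2*-3 + 3*-1 + 1*3 + 3*1 + -1*-1 + 0*-2
Products: [-6, -3, 3, 3, 1, 0]
Sum = -2.
|dot| = 2.

2


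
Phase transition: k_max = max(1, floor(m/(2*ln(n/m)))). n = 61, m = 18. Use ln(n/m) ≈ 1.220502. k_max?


n/m = 61/18.
ln(n/m) ≈ 1.220502.
2*ln(n/m) ≈ 2.441004.
m/(2*ln(n/m)) ≈ 18/2.441004 ≈ 7.374.
floor = 7.
k_max = max(1, 7) = 7.

7


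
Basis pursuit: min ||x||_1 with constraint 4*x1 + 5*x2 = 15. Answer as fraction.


Axis intercepts:
  x1 = 15/4, x2 = 0: L1 = 15/4
  x1 = 0, x2 = 3: L1 = 3
x* = (0, 3)
||x*||_1 = 3.

3


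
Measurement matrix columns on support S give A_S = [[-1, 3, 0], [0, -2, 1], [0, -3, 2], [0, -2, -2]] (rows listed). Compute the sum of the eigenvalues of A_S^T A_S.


Sum of eigenvalues of A_S^T A_S = trace(A_S^T A_S) = sum of squared column norms of A_S.
A_S^T A_S diagonal: [1, 26, 9].
trace = 1 + 26 + 9 = 36.

36


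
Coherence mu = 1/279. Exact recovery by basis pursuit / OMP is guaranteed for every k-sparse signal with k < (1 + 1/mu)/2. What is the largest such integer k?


1/mu = 279.
1 + 1/mu = 280.
(1 + 1/mu)/2 = 140 is an integer and the inequality is strict, so k_max = 140 - 1 = 139.

139


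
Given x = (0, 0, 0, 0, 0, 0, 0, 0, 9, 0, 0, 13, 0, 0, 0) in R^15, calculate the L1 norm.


Non-zero entries: [(8, 9), (11, 13)]
Absolute values: [9, 13]
||x||_1 = sum = 22.

22


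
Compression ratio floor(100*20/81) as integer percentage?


100*m/n = 100*20/81 ≈ 24.6914.
floor = 24.

24


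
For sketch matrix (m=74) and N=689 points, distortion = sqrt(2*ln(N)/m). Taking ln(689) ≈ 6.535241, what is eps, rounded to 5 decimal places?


ln(689) ≈ 6.535241.
2*ln(N)/m ≈ 2*6.535241/74 ≈ 0.17662814.
eps = sqrt(0.17662814) ≈ 0.4202715 ≈ 0.42027.

0.42027


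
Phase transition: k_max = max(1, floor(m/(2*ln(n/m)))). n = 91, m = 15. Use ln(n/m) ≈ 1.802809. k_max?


n/m = 91/15.
ln(n/m) ≈ 1.802809.
2*ln(n/m) ≈ 3.605618.
m/(2*ln(n/m)) ≈ 15/3.605618 ≈ 4.1602.
floor = 4.
k_max = max(1, 4) = 4.

4


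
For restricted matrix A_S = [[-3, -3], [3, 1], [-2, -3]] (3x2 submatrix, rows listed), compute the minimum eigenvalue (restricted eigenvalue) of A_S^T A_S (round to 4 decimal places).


A_S^T A_S = [[22, 18], [18, 19]].
trace = 41.
det = 94.
disc = trace^2 - 4*det = 1681 - 4*94 = 1305.
sqrt(1305) ≈ 36.124784.
lam_min = (41 - sqrt(1305))/2 ≈ (41 - 36.124784)/2 = 2.437608 ≈ 2.4376.

2.4376


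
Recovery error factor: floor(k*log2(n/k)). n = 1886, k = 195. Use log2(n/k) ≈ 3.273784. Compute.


log2(n/k) = log2(1886/195) ≈ 3.273784.
k*log2(n/k) ≈ 195*3.273784 = 638.38788.
floor(638.38788) = 638.

638


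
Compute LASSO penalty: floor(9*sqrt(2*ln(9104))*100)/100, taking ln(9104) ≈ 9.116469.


ln(9104) ≈ 9.116469.
2*ln(n) ≈ 18.232938.
sqrt(2*ln(n)) ≈ sqrt(18.232938) ≈ 4.270004.
lambda ≈ 9*4.270004 = 38.430036.
floor(lambda*100)/100 = 38.43.

38.43


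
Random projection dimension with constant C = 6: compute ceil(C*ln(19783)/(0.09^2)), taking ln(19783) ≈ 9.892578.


ln(19783) ≈ 9.892578.
eps^2 = 0.09^2 = 0.0081.
C*ln(N)/eps^2 ≈ 6*9.892578/0.0081 ≈ 7327.8356.
m = ceil(7327.8356) = 7328.

7328


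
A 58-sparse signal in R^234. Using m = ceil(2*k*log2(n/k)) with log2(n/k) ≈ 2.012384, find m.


log2(n/k) = log2(234/58) ≈ 2.012384.
2*k*log2(n/k) ≈ 2*58*2.012384 = 233.436544.
m = ceil(233.436544) = 234.

234


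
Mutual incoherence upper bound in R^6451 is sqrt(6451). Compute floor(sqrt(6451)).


80^2 = 6400 <= 6451 < 6561 = 81^2, so 80 <= sqrt(6451) < 81.
floor(sqrt(6451)) = 80.

80


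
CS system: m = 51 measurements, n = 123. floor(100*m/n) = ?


100*m/n = 100*51/123 ≈ 41.4634.
floor = 41.

41


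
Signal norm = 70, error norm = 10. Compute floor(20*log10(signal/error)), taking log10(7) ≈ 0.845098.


||x||/||e|| = 70/10 = 7.
log10(7) ≈ 0.845098.
20*log10(||x||/||e||) ≈ 20*0.845098 = 16.90196.
floor(16.90196) = 16.

16


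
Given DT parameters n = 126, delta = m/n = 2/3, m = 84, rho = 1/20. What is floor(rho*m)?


m = 2/3*126 = 84.
rho = 1/20.
rho*m = 1/20*84 = 4.2.
k = floor(4.2) = 4.

4


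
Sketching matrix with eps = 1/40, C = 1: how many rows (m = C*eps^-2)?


1/eps = 40.
(1/eps)^2 = 1600.
m = 1*1600 = 1600.

1600


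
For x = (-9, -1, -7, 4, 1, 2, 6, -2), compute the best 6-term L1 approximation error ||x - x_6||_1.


Sorted |x_i| descending: [9, 7, 6, 4, 2, 2, 1, 1]
Keep top 6: [9, 7, 6, 4, 2, 2]
Tail entries: [1, 1]
L1 error = sum of tail = 2.

2


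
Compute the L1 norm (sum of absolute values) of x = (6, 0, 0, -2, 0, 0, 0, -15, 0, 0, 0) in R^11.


Non-zero entries: [(0, 6), (3, -2), (7, -15)]
Absolute values: [6, 2, 15]
||x||_1 = sum = 23.

23


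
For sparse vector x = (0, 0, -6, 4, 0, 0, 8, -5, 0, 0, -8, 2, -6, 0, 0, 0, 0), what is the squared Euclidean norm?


Non-zero entries: [(2, -6), (3, 4), (6, 8), (7, -5), (10, -8), (11, 2), (12, -6)]
Squares: [36, 16, 64, 25, 64, 4, 36]
||x||_2^2 = sum = 245.

245


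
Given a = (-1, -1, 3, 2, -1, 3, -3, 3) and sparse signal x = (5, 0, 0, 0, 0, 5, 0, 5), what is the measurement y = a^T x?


Non-zero terms: ['-1*5', '3*5', '3*5']
Products: [-5, 15, 15]
y = sum = 25.

25


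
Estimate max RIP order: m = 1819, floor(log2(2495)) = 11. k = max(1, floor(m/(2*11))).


floor(log2(2495)) = 11.
2*11 = 22.
m/(2*floor(log2(n))) = 1819/22 ≈ 82.6818.
floor = 82.
k = max(1, 82) = 82.

82


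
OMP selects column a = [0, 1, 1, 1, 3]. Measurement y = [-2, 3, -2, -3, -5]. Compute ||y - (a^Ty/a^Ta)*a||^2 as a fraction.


a^T a = 12.
a^T y = -17.
coeff = -17/12 = -17/12.
||r||^2 = 323/12.

323/12


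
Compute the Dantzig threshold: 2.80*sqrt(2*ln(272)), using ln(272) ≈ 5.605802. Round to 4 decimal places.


ln(272) ≈ 5.605802.
2*ln(n) ≈ 11.211604.
sqrt(2*ln(n)) ≈ sqrt(11.211604) ≈ 3.348373.
threshold ≈ 2.80*3.348373 = 9.3754444 ≈ 9.3754.

9.3754


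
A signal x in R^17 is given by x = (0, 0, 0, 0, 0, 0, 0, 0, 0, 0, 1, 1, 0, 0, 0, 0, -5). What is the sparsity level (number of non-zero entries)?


Non-zero positions: [10, 11, 16].
Sparsity = 3.

3


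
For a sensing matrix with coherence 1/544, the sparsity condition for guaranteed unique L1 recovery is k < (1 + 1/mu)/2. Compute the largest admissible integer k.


1/mu = 544.
1 + 1/mu = 545.
(1 + 1/mu)/2 = 272.5 is not an integer, so k_max = floor(272.5) = 272.

272


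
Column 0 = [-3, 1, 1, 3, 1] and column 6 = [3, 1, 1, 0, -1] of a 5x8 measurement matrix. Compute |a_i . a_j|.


Inner product: -3*3 + 1*1 + 1*1 + 3*0 + 1*-1
Products: [-9, 1, 1, 0, -1]
Sum = -8.
|dot| = 8.

8


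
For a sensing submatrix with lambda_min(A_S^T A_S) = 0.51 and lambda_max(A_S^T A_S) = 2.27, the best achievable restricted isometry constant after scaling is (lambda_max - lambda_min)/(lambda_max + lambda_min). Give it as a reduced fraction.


lambda_max - lambda_min = 2.27 - 0.51 = 1.76.
lambda_max + lambda_min = 2.27 + 0.51 = 2.78.
delta = 1.76/2.78 = 176/278 = 88/139.

88/139


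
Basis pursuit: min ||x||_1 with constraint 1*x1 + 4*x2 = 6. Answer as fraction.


Axis intercepts:
  x1 = 6, x2 = 0: L1 = 6
  x1 = 0, x2 = 3/2: L1 = 3/2
x* = (0, 3/2)
||x*||_1 = 3/2.

3/2


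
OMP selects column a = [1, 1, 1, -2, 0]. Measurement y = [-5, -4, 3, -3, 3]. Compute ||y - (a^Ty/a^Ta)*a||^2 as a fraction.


a^T a = 7.
a^T y = 0.
coeff = 0/7 = 0.
||r||^2 = 68.

68


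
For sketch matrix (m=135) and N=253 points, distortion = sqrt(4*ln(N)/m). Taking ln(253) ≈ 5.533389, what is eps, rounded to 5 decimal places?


ln(253) ≈ 5.533389.
4*ln(N)/m ≈ 4*5.533389/135 ≈ 0.16395227.
eps = sqrt(0.16395227) ≈ 0.4049102 ≈ 0.40491.

0.40491


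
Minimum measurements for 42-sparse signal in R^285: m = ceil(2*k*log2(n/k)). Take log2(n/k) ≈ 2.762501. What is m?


log2(n/k) = log2(285/42) ≈ 2.762501.
2*k*log2(n/k) ≈ 2*42*2.762501 = 232.050084.
m = ceil(232.050084) = 233.

233


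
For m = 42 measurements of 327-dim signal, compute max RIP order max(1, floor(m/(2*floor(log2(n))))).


floor(log2(327)) = 8.
2*8 = 16.
m/(2*floor(log2(n))) = 42/16 ≈ 2.625.
floor = 2.
k = max(1, 2) = 2.

2


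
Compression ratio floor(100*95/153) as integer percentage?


100*m/n = 100*95/153 ≈ 62.0915.
floor = 62.

62


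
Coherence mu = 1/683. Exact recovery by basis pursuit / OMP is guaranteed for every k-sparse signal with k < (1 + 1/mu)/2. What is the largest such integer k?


1/mu = 683.
1 + 1/mu = 684.
(1 + 1/mu)/2 = 342 is an integer and the inequality is strict, so k_max = 342 - 1 = 341.

341


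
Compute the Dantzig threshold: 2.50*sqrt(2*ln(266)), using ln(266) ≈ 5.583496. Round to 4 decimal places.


ln(266) ≈ 5.583496.
2*ln(n) ≈ 11.166992.
sqrt(2*ln(n)) ≈ sqrt(11.166992) ≈ 3.341705.
threshold ≈ 2.50*3.341705 = 8.3542625 ≈ 8.3543.

8.3543


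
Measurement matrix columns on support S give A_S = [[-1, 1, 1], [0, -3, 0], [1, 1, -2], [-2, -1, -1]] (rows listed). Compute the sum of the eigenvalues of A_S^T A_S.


Sum of eigenvalues of A_S^T A_S = trace(A_S^T A_S) = sum of squared column norms of A_S.
A_S^T A_S diagonal: [6, 12, 6].
trace = 6 + 12 + 6 = 24.

24


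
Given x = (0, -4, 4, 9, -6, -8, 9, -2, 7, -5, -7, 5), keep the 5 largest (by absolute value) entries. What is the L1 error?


Sorted |x_i| descending: [9, 9, 8, 7, 7, 6, 5, 5, 4, 4, 2, 0]
Keep top 5: [9, 9, 8, 7, 7]
Tail entries: [6, 5, 5, 4, 4, 2, 0]
L1 error = sum of tail = 26.

26


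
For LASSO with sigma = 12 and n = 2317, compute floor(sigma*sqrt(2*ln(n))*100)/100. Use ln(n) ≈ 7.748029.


ln(2317) ≈ 7.748029.
2*ln(n) ≈ 15.496058.
sqrt(2*ln(n)) ≈ sqrt(15.496058) ≈ 3.936503.
lambda ≈ 12*3.936503 = 47.238036.
floor(lambda*100)/100 = 47.23.

47.23


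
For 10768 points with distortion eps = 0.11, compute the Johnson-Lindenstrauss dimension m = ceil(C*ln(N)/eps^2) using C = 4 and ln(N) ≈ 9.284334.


ln(10768) ≈ 9.284334.
eps^2 = 0.11^2 = 0.0121.
C*ln(N)/eps^2 ≈ 4*9.284334/0.0121 ≈ 3069.2013.
m = ceil(3069.2013) = 3070.

3070


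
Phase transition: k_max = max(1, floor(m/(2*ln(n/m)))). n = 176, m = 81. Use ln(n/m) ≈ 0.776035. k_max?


n/m = 176/81.
ln(n/m) ≈ 0.776035.
2*ln(n/m) ≈ 1.55207.
m/(2*ln(n/m)) ≈ 81/1.55207 ≈ 52.1884.
floor = 52.
k_max = max(1, 52) = 52.

52


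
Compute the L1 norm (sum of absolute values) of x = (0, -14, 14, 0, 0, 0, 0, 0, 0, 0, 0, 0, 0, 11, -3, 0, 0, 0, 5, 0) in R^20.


Non-zero entries: [(1, -14), (2, 14), (13, 11), (14, -3), (18, 5)]
Absolute values: [14, 14, 11, 3, 5]
||x||_1 = sum = 47.

47


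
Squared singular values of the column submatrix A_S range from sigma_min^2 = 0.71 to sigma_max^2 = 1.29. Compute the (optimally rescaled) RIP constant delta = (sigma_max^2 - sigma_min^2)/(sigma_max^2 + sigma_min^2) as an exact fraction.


lambda_max - lambda_min = 1.29 - 0.71 = 0.58.
lambda_max + lambda_min = 1.29 + 0.71 = 2.00.
delta = 0.58/2.00 = 58/200 = 29/100.

29/100


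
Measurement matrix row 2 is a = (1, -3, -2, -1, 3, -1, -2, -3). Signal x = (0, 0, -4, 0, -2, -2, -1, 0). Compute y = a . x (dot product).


Non-zero terms: ['-2*-4', '3*-2', '-1*-2', '-2*-1']
Products: [8, -6, 2, 2]
y = sum = 6.

6


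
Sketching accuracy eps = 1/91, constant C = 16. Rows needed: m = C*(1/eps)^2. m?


1/eps = 91.
(1/eps)^2 = 8281.
m = 16*8281 = 132496.

132496


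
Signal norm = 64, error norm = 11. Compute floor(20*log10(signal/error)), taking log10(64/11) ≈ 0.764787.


||x||/||e|| = 64/11.
log10(64/11) ≈ 0.764787.
20*log10(||x||/||e||) ≈ 20*0.764787 = 15.29574.
floor(15.29574) = 15.

15


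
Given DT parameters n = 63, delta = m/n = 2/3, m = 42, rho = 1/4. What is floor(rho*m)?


m = 2/3*63 = 42.
rho = 1/4.
rho*m = 1/4*42 = 10.5.
k = floor(10.5) = 10.

10


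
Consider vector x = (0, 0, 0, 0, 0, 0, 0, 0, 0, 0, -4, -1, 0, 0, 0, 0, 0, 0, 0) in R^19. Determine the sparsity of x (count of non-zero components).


Non-zero positions: [10, 11].
Sparsity = 2.

2


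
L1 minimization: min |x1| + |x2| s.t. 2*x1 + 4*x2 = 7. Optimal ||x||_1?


Axis intercepts:
  x1 = 7/2, x2 = 0: L1 = 7/2
  x1 = 0, x2 = 7/4: L1 = 7/4
x* = (0, 7/4)
||x*||_1 = 7/4.

7/4


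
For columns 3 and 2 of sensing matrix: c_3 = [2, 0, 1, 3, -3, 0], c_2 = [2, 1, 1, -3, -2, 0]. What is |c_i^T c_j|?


Inner product: 2*2 + 0*1 + 1*1 + 3*-3 + -3*-2 + 0*0
Products: [4, 0, 1, -9, 6, 0]
Sum = 2.
|dot| = 2.

2


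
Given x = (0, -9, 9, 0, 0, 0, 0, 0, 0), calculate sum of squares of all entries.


Non-zero entries: [(1, -9), (2, 9)]
Squares: [81, 81]
||x||_2^2 = sum = 162.

162


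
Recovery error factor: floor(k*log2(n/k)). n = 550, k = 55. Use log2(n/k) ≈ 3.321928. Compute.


log2(n/k) = log2(550/55) ≈ 3.321928.
k*log2(n/k) ≈ 55*3.321928 = 182.70604.
floor(182.70604) = 182.

182


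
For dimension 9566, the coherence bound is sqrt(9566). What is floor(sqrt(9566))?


97^2 = 9409 <= 9566 < 9604 = 98^2, so 97 <= sqrt(9566) < 98.
floor(sqrt(9566)) = 97.

97


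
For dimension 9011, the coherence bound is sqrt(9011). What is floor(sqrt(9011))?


94^2 = 8836 <= 9011 < 9025 = 95^2, so 94 <= sqrt(9011) < 95.
floor(sqrt(9011)) = 94.

94


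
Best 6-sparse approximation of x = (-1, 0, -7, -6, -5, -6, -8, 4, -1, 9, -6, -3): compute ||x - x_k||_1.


Sorted |x_i| descending: [9, 8, 7, 6, 6, 6, 5, 4, 3, 1, 1, 0]
Keep top 6: [9, 8, 7, 6, 6, 6]
Tail entries: [5, 4, 3, 1, 1, 0]
L1 error = sum of tail = 14.

14


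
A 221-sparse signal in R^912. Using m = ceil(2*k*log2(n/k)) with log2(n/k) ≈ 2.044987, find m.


log2(n/k) = log2(912/221) ≈ 2.044987.
2*k*log2(n/k) ≈ 2*221*2.044987 = 903.884254.
m = ceil(903.884254) = 904.

904


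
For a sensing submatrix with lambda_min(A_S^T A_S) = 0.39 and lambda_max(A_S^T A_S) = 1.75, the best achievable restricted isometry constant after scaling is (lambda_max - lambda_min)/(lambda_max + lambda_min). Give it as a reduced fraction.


lambda_max - lambda_min = 1.75 - 0.39 = 1.36.
lambda_max + lambda_min = 1.75 + 0.39 = 2.14.
delta = 1.36/2.14 = 136/214 = 68/107.

68/107


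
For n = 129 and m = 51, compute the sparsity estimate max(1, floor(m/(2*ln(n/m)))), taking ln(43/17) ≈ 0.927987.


n/m = 129/51 = 43/17.
ln(n/m) ≈ 0.927987.
2*ln(n/m) ≈ 1.855974.
m/(2*ln(n/m)) ≈ 51/1.855974 ≈ 27.4788.
floor = 27.
k_max = max(1, 27) = 27.

27


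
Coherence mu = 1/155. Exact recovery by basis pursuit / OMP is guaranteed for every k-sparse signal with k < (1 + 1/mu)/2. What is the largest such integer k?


1/mu = 155.
1 + 1/mu = 156.
(1 + 1/mu)/2 = 78 is an integer and the inequality is strict, so k_max = 78 - 1 = 77.

77


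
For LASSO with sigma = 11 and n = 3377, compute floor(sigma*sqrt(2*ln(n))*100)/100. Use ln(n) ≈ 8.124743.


ln(3377) ≈ 8.124743.
2*ln(n) ≈ 16.249486.
sqrt(2*ln(n)) ≈ sqrt(16.249486) ≈ 4.031065.
lambda ≈ 11*4.031065 = 44.341715.
floor(lambda*100)/100 = 44.34.

44.34


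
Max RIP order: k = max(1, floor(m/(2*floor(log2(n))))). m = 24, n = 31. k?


floor(log2(31)) = 4.
2*4 = 8.
m/(2*floor(log2(n))) = 24/8 ≈ 3.0.
floor = 3.
k = max(1, 3) = 3.

3


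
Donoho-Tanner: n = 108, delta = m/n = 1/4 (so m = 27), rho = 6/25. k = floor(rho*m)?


m = 1/4*108 = 27.
rho = 6/25.
rho*m = 6/25*27 = 6.48.
k = floor(6.48) = 6.

6


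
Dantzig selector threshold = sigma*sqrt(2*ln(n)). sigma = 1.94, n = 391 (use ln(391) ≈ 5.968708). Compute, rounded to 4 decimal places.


ln(391) ≈ 5.968708.
2*ln(n) ≈ 11.937416.
sqrt(2*ln(n)) ≈ sqrt(11.937416) ≈ 3.455057.
threshold ≈ 1.94*3.455057 = 6.70281058 ≈ 6.7028.

6.7028


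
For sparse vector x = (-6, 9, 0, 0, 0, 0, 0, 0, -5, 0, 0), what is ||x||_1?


Non-zero entries: [(0, -6), (1, 9), (8, -5)]
Absolute values: [6, 9, 5]
||x||_1 = sum = 20.

20


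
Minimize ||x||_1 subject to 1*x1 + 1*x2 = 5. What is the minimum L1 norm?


Axis intercepts:
  x1 = 5, x2 = 0: L1 = 5
  x1 = 0, x2 = 5: L1 = 5
x* = (5, 0)
||x*||_1 = 5.

5


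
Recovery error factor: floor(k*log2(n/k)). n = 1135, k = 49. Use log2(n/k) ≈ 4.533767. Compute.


log2(n/k) = log2(1135/49) ≈ 4.533767.
k*log2(n/k) ≈ 49*4.533767 = 222.154583.
floor(222.154583) = 222.

222


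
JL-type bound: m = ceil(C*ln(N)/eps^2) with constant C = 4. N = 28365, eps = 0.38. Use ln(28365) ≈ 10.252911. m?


ln(28365) ≈ 10.252911.
eps^2 = 0.38^2 = 0.1444.
C*ln(N)/eps^2 ≈ 4*10.252911/0.1444 ≈ 284.0142.
m = ceil(284.0142) = 285.

285


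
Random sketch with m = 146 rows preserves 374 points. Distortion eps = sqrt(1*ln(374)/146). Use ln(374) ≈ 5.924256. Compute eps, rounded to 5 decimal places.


ln(374) ≈ 5.924256.
1*ln(N)/m ≈ 1*5.924256/146 ≈ 0.0405771.
eps = sqrt(0.0405771) ≈ 0.2014376 ≈ 0.20144.

0.20144


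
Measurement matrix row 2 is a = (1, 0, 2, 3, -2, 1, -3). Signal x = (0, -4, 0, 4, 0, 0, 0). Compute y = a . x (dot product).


Non-zero terms: ['0*-4', '3*4']
Products: [0, 12]
y = sum = 12.

12


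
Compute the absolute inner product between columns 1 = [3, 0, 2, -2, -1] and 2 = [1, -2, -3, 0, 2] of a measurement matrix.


Inner product: 3*1 + 0*-2 + 2*-3 + -2*0 + -1*2
Products: [3, 0, -6, 0, -2]
Sum = -5.
|dot| = 5.

5


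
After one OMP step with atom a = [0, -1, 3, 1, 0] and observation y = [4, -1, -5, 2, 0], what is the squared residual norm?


a^T a = 11.
a^T y = -12.
coeff = -12/11 = -12/11.
||r||^2 = 362/11.

362/11


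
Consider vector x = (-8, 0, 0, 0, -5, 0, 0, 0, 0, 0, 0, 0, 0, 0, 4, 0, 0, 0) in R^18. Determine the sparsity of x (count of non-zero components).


Non-zero positions: [0, 4, 14].
Sparsity = 3.

3


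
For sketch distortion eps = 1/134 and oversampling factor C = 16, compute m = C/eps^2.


1/eps = 134.
(1/eps)^2 = 17956.
m = 16*17956 = 287296.

287296


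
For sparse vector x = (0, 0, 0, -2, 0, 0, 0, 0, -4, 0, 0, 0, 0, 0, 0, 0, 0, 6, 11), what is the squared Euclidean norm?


Non-zero entries: [(3, -2), (8, -4), (17, 6), (18, 11)]
Squares: [4, 16, 36, 121]
||x||_2^2 = sum = 177.

177


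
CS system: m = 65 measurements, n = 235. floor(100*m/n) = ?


100*m/n = 100*65/235 ≈ 27.6596.
floor = 27.

27


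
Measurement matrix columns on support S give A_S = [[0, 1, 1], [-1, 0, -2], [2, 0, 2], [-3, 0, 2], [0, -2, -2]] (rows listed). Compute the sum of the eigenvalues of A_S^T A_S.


Sum of eigenvalues of A_S^T A_S = trace(A_S^T A_S) = sum of squared column norms of A_S.
A_S^T A_S diagonal: [14, 5, 17].
trace = 14 + 5 + 17 = 36.

36


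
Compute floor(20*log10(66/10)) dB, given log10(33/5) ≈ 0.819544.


||x||/||e|| = 66/10 = 33/5.
log10(33/5) ≈ 0.819544.
20*log10(||x||/||e||) ≈ 20*0.819544 = 16.39088.
floor(16.39088) = 16.

16


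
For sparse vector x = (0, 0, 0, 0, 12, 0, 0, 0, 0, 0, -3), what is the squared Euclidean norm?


Non-zero entries: [(4, 12), (10, -3)]
Squares: [144, 9]
||x||_2^2 = sum = 153.

153


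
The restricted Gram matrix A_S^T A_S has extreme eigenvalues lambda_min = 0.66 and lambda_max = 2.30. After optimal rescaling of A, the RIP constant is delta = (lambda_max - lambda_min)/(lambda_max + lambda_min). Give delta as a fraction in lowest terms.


lambda_max - lambda_min = 2.30 - 0.66 = 1.64.
lambda_max + lambda_min = 2.30 + 0.66 = 2.96.
delta = 1.64/2.96 = 164/296 = 41/74.

41/74


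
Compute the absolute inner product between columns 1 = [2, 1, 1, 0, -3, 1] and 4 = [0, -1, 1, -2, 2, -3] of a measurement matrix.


Inner product: 2*0 + 1*-1 + 1*1 + 0*-2 + -3*2 + 1*-3
Products: [0, -1, 1, 0, -6, -3]
Sum = -9.
|dot| = 9.

9


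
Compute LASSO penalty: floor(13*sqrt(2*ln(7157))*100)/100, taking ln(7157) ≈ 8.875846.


ln(7157) ≈ 8.875846.
2*ln(n) ≈ 17.751692.
sqrt(2*ln(n)) ≈ sqrt(17.751692) ≈ 4.213276.
lambda ≈ 13*4.213276 = 54.772588.
floor(lambda*100)/100 = 54.77.

54.77


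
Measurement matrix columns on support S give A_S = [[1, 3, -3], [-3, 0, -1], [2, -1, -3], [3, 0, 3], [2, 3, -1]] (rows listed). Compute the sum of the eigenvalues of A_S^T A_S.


Sum of eigenvalues of A_S^T A_S = trace(A_S^T A_S) = sum of squared column norms of A_S.
A_S^T A_S diagonal: [27, 19, 29].
trace = 27 + 19 + 29 = 75.

75


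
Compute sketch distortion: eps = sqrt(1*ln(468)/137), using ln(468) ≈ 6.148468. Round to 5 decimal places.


ln(468) ≈ 6.148468.
1*ln(N)/m ≈ 1*6.148468/137 ≈ 0.04487933.
eps = sqrt(0.04487933) ≈ 0.2118474 ≈ 0.21185.

0.21185


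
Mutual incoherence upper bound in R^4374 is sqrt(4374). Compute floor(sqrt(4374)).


66^2 = 4356 <= 4374 < 4489 = 67^2, so 66 <= sqrt(4374) < 67.
floor(sqrt(4374)) = 66.

66


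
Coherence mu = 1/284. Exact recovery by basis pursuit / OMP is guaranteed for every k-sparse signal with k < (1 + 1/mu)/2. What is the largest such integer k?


1/mu = 284.
1 + 1/mu = 285.
(1 + 1/mu)/2 = 142.5 is not an integer, so k_max = floor(142.5) = 142.

142


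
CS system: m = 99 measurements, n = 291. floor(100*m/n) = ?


100*m/n = 100*99/291 ≈ 34.0206.
floor = 34.

34


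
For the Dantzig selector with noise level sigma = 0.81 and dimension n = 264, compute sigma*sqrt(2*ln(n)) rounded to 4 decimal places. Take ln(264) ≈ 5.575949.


ln(264) ≈ 5.575949.
2*ln(n) ≈ 11.151898.
sqrt(2*ln(n)) ≈ sqrt(11.151898) ≈ 3.339446.
threshold ≈ 0.81*3.339446 = 2.70495126 ≈ 2.7050.

2.7050


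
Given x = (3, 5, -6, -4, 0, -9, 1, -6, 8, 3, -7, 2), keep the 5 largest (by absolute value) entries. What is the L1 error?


Sorted |x_i| descending: [9, 8, 7, 6, 6, 5, 4, 3, 3, 2, 1, 0]
Keep top 5: [9, 8, 7, 6, 6]
Tail entries: [5, 4, 3, 3, 2, 1, 0]
L1 error = sum of tail = 18.

18


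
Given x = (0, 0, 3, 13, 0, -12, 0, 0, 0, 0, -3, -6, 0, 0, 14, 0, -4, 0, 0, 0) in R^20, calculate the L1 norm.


Non-zero entries: [(2, 3), (3, 13), (5, -12), (10, -3), (11, -6), (14, 14), (16, -4)]
Absolute values: [3, 13, 12, 3, 6, 14, 4]
||x||_1 = sum = 55.

55


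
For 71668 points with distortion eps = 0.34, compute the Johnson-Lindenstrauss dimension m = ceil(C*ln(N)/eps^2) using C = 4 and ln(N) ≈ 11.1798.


ln(71668) ≈ 11.1798.
eps^2 = 0.34^2 = 0.1156.
C*ln(N)/eps^2 ≈ 4*11.1798/0.1156 ≈ 386.8443.
m = ceil(386.8443) = 387.

387


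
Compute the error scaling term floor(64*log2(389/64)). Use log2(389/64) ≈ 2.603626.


log2(n/k) = log2(389/64) ≈ 2.603626.
k*log2(n/k) ≈ 64*2.603626 = 166.632064.
floor(166.632064) = 166.

166


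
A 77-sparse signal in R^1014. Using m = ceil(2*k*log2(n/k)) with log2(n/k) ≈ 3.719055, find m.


log2(n/k) = log2(1014/77) ≈ 3.719055.
2*k*log2(n/k) ≈ 2*77*3.719055 = 572.73447.
m = ceil(572.73447) = 573.

573


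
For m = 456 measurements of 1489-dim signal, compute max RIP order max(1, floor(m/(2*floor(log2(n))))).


floor(log2(1489)) = 10.
2*10 = 20.
m/(2*floor(log2(n))) = 456/20 ≈ 22.8.
floor = 22.
k = max(1, 22) = 22.

22


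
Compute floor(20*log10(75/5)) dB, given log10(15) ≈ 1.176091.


||x||/||e|| = 75/5 = 15.
log10(15) ≈ 1.176091.
20*log10(||x||/||e||) ≈ 20*1.176091 = 23.52182.
floor(23.52182) = 23.

23


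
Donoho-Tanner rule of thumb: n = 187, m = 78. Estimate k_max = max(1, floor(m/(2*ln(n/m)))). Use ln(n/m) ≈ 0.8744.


n/m = 187/78.
ln(n/m) ≈ 0.8744.
2*ln(n/m) ≈ 1.7488.
m/(2*ln(n/m)) ≈ 78/1.7488 ≈ 44.602.
floor = 44.
k_max = max(1, 44) = 44.

44


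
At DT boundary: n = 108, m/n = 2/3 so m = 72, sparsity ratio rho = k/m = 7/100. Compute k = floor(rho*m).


m = 2/3*108 = 72.
rho = 7/100.
rho*m = 7/100*72 = 5.04.
k = floor(5.04) = 5.

5


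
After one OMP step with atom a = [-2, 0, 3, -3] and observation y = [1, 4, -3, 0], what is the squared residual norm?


a^T a = 22.
a^T y = -11.
coeff = -11/22 = -1/2.
||r||^2 = 41/2.

41/2


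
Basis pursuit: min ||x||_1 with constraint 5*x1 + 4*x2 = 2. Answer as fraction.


Axis intercepts:
  x1 = 2/5, x2 = 0: L1 = 2/5
  x1 = 0, x2 = 1/2: L1 = 1/2
x* = (2/5, 0)
||x*||_1 = 2/5.

2/5


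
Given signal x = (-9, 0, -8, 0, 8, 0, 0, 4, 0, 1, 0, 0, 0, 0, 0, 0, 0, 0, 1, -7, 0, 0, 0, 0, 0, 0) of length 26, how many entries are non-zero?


Non-zero positions: [0, 2, 4, 7, 9, 18, 19].
Sparsity = 7.

7


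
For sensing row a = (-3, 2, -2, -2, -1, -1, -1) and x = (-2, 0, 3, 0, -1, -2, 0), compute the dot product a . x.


Non-zero terms: ['-3*-2', '-2*3', '-1*-1', '-1*-2']
Products: [6, -6, 1, 2]
y = sum = 3.

3


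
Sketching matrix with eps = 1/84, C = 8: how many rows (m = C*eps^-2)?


1/eps = 84.
(1/eps)^2 = 7056.
m = 8*7056 = 56448.

56448


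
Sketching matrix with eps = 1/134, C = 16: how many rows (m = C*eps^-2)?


1/eps = 134.
(1/eps)^2 = 17956.
m = 16*17956 = 287296.

287296


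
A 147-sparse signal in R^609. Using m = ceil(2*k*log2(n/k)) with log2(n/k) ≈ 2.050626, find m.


log2(n/k) = log2(609/147) ≈ 2.050626.
2*k*log2(n/k) ≈ 2*147*2.050626 = 602.884044.
m = ceil(602.884044) = 603.

603
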